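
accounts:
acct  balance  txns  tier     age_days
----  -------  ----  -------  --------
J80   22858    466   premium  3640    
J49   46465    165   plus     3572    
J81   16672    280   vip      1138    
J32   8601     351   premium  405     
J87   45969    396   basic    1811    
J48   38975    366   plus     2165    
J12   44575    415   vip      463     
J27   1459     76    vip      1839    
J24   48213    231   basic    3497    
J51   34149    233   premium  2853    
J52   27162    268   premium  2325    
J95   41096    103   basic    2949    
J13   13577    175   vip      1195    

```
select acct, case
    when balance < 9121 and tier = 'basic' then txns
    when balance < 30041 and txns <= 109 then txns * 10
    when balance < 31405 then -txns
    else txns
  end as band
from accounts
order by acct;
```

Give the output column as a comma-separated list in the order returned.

415, -175, 231, 760, -351, 366, 165, 233, -268, -466, -280, 396, 103

acct=J12: ELSE → 415
acct=J13: balance < 31405 → -175
acct=J24: ELSE → 231
acct=J27: balance < 30041 and txns <= 109 → 760
acct=J32: balance < 31405 → -351
acct=J48: ELSE → 366
acct=J49: ELSE → 165
acct=J51: ELSE → 233
acct=J52: balance < 31405 → -268
acct=J80: balance < 31405 → -466
acct=J81: balance < 31405 → -280
acct=J87: ELSE → 396
acct=J95: ELSE → 103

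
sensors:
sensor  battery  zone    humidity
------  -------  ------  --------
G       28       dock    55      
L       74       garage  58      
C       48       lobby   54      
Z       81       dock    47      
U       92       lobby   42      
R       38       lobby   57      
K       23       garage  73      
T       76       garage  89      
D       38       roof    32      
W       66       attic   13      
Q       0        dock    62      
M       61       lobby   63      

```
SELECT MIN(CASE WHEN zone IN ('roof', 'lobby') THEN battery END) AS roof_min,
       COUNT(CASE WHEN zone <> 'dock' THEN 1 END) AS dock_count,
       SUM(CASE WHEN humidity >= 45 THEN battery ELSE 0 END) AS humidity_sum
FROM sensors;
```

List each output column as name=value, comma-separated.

[roof_min: zone IN ('roof', 'lobby')]
sensor=G: ✗
sensor=L: ✗
sensor=C: ✓ → 48
sensor=Z: ✗
sensor=U: ✓ → 92
sensor=R: ✓ → 38
sensor=K: ✗
sensor=T: ✗
sensor=D: ✓ → 38
sensor=W: ✗
sensor=Q: ✗
sensor=M: ✓ → 61
roof_min = MIN(48, 92, 38, 38, 61) = 38
—
[dock_count: zone <> 'dock']
sensor=G: ✗
sensor=L: ✓ → 1
sensor=C: ✓ → 1
sensor=Z: ✗
sensor=U: ✓ → 1
sensor=R: ✓ → 1
sensor=K: ✓ → 1
sensor=T: ✓ → 1
sensor=D: ✓ → 1
sensor=W: ✓ → 1
sensor=Q: ✗
sensor=M: ✓ → 1
dock_count = COUNT(1, 1, 1, 1, 1, 1, 1, 1, 1) = 9
—
[humidity_sum: humidity >= 45]
sensor=G: ✓ → 28
sensor=L: ✓ → 74
sensor=C: ✓ → 48
sensor=Z: ✓ → 81
sensor=U: ✗
sensor=R: ✓ → 38
sensor=K: ✓ → 23
sensor=T: ✓ → 76
sensor=D: ✗
sensor=W: ✗
sensor=Q: ✓ → 0
sensor=M: ✓ → 61
humidity_sum = 28 + 74 + 48 + 81 + 38 + 23 + 76 + 61 = 429

roof_min=38, dock_count=9, humidity_sum=429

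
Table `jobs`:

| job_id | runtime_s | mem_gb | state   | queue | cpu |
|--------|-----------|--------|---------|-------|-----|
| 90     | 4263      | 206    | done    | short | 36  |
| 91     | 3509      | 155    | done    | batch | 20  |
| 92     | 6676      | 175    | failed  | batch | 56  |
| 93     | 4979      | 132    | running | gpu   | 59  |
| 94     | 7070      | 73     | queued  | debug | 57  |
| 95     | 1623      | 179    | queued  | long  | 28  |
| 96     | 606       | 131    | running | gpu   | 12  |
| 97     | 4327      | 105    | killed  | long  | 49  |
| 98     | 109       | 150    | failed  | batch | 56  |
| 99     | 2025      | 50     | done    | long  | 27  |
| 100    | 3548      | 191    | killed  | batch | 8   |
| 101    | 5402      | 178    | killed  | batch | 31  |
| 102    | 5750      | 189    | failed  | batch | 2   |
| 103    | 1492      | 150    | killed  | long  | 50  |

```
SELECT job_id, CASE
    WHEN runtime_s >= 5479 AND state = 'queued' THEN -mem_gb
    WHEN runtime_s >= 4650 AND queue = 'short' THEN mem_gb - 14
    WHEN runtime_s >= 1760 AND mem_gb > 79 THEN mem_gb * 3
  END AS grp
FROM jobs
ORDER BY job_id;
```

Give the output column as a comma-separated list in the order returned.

618, 465, 525, 396, -73, NULL, NULL, 315, NULL, NULL, 573, 534, 567, NULL

job_id=90: runtime_s >= 1760 AND mem_gb > 79 → 618
job_id=91: runtime_s >= 1760 AND mem_gb > 79 → 465
job_id=92: runtime_s >= 1760 AND mem_gb > 79 → 525
job_id=93: runtime_s >= 1760 AND mem_gb > 79 → 396
job_id=94: runtime_s >= 5479 AND state = 'queued' → -73
job_id=95: (no match → NULL) → NULL
job_id=96: (no match → NULL) → NULL
job_id=97: runtime_s >= 1760 AND mem_gb > 79 → 315
job_id=98: (no match → NULL) → NULL
job_id=99: (no match → NULL) → NULL
job_id=100: runtime_s >= 1760 AND mem_gb > 79 → 573
job_id=101: runtime_s >= 1760 AND mem_gb > 79 → 534
job_id=102: runtime_s >= 1760 AND mem_gb > 79 → 567
job_id=103: (no match → NULL) → NULL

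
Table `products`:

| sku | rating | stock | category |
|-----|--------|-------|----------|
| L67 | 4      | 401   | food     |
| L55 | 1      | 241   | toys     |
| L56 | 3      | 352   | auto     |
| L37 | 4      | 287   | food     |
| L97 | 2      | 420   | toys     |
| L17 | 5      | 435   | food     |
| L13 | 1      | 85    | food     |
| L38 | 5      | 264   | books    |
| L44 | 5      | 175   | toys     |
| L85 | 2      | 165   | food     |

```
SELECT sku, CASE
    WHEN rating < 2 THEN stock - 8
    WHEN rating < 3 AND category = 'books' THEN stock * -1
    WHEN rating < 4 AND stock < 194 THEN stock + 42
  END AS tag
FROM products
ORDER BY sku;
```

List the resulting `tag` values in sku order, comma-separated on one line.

sku=L13: rating < 2 → 77
sku=L17: (no match → NULL) → NULL
sku=L37: (no match → NULL) → NULL
sku=L38: (no match → NULL) → NULL
sku=L44: (no match → NULL) → NULL
sku=L55: rating < 2 → 233
sku=L56: (no match → NULL) → NULL
sku=L67: (no match → NULL) → NULL
sku=L85: rating < 4 AND stock < 194 → 207
sku=L97: (no match → NULL) → NULL

77, NULL, NULL, NULL, NULL, 233, NULL, NULL, 207, NULL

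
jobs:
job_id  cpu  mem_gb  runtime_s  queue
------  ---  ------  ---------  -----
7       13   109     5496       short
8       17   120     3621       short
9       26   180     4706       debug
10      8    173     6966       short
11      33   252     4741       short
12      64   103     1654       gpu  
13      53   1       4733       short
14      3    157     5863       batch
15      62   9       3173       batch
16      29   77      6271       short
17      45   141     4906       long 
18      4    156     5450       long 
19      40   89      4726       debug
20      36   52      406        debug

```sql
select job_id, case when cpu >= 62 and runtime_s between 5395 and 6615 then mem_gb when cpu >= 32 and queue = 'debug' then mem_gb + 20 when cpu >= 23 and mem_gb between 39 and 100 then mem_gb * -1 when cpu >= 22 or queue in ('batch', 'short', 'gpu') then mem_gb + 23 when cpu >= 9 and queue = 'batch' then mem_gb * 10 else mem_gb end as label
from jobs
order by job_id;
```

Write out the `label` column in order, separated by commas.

job_id=7: cpu >= 22 or queue in ('batch', 'short', 'gpu') → 132
job_id=8: cpu >= 22 or queue in ('batch', 'short', 'gpu') → 143
job_id=9: cpu >= 22 or queue in ('batch', 'short', 'gpu') → 203
job_id=10: cpu >= 22 or queue in ('batch', 'short', 'gpu') → 196
job_id=11: cpu >= 22 or queue in ('batch', 'short', 'gpu') → 275
job_id=12: cpu >= 22 or queue in ('batch', 'short', 'gpu') → 126
job_id=13: cpu >= 22 or queue in ('batch', 'short', 'gpu') → 24
job_id=14: cpu >= 22 or queue in ('batch', 'short', 'gpu') → 180
job_id=15: cpu >= 22 or queue in ('batch', 'short', 'gpu') → 32
job_id=16: cpu >= 23 and mem_gb between 39 and 100 → -77
job_id=17: cpu >= 22 or queue in ('batch', 'short', 'gpu') → 164
job_id=18: ELSE → 156
job_id=19: cpu >= 32 and queue = 'debug' → 109
job_id=20: cpu >= 32 and queue = 'debug' → 72

132, 143, 203, 196, 275, 126, 24, 180, 32, -77, 164, 156, 109, 72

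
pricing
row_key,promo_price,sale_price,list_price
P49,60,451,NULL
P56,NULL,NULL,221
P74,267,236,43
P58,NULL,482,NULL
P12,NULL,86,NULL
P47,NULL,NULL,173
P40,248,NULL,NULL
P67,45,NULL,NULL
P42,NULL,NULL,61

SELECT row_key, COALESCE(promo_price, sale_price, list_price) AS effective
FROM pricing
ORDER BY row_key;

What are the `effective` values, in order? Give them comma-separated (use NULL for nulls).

row_key=P12: promo_price=NULL, sale_price=86 → 86
row_key=P40: promo_price=248 → 248
row_key=P42: promo_price=NULL, sale_price=NULL, list_price=61 → 61
row_key=P47: promo_price=NULL, sale_price=NULL, list_price=173 → 173
row_key=P49: promo_price=60 → 60
row_key=P56: promo_price=NULL, sale_price=NULL, list_price=221 → 221
row_key=P58: promo_price=NULL, sale_price=482 → 482
row_key=P67: promo_price=45 → 45
row_key=P74: promo_price=267 → 267

86, 248, 61, 173, 60, 221, 482, 45, 267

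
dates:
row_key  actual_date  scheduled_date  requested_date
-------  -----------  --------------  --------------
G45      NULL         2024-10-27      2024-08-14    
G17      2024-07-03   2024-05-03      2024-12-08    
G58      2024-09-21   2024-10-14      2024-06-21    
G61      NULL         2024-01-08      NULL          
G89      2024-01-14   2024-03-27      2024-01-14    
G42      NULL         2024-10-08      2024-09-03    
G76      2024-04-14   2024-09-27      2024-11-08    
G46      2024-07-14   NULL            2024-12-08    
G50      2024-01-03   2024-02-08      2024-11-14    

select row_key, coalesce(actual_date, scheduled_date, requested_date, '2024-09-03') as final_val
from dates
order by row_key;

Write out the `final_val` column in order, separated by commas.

2024-07-03, 2024-10-08, 2024-10-27, 2024-07-14, 2024-01-03, 2024-09-21, 2024-01-08, 2024-04-14, 2024-01-14

row_key=G17: actual_date=2024-07-03 → 2024-07-03
row_key=G42: actual_date=NULL, scheduled_date=2024-10-08 → 2024-10-08
row_key=G45: actual_date=NULL, scheduled_date=2024-10-27 → 2024-10-27
row_key=G46: actual_date=2024-07-14 → 2024-07-14
row_key=G50: actual_date=2024-01-03 → 2024-01-03
row_key=G58: actual_date=2024-09-21 → 2024-09-21
row_key=G61: actual_date=NULL, scheduled_date=2024-01-08 → 2024-01-08
row_key=G76: actual_date=2024-04-14 → 2024-04-14
row_key=G89: actual_date=2024-01-14 → 2024-01-14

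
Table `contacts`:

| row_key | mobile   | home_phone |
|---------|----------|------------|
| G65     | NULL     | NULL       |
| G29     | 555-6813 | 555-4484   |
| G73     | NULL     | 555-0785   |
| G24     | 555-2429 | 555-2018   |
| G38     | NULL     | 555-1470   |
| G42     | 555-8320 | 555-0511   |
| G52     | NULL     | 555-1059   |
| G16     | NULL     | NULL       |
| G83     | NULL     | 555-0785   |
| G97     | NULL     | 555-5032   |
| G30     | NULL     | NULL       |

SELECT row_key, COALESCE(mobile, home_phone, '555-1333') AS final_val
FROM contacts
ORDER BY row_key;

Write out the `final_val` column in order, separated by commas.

555-1333, 555-2429, 555-6813, 555-1333, 555-1470, 555-8320, 555-1059, 555-1333, 555-0785, 555-0785, 555-5032

row_key=G16: mobile=NULL, home_phone=NULL, → literal 555-1333 → 555-1333
row_key=G24: mobile=555-2429 → 555-2429
row_key=G29: mobile=555-6813 → 555-6813
row_key=G30: mobile=NULL, home_phone=NULL, → literal 555-1333 → 555-1333
row_key=G38: mobile=NULL, home_phone=555-1470 → 555-1470
row_key=G42: mobile=555-8320 → 555-8320
row_key=G52: mobile=NULL, home_phone=555-1059 → 555-1059
row_key=G65: mobile=NULL, home_phone=NULL, → literal 555-1333 → 555-1333
row_key=G73: mobile=NULL, home_phone=555-0785 → 555-0785
row_key=G83: mobile=NULL, home_phone=555-0785 → 555-0785
row_key=G97: mobile=NULL, home_phone=555-5032 → 555-5032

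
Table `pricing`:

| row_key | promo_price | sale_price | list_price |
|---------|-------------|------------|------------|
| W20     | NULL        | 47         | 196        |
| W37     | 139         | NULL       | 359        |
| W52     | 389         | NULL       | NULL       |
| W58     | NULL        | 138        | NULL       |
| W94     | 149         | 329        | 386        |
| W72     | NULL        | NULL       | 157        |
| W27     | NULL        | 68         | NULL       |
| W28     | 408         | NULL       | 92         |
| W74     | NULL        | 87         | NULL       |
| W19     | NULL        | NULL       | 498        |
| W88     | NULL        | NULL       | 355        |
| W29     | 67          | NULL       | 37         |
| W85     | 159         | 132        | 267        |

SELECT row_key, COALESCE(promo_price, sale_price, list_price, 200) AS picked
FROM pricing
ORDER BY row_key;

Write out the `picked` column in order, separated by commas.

row_key=W19: promo_price=NULL, sale_price=NULL, list_price=498 → 498
row_key=W20: promo_price=NULL, sale_price=47 → 47
row_key=W27: promo_price=NULL, sale_price=68 → 68
row_key=W28: promo_price=408 → 408
row_key=W29: promo_price=67 → 67
row_key=W37: promo_price=139 → 139
row_key=W52: promo_price=389 → 389
row_key=W58: promo_price=NULL, sale_price=138 → 138
row_key=W72: promo_price=NULL, sale_price=NULL, list_price=157 → 157
row_key=W74: promo_price=NULL, sale_price=87 → 87
row_key=W85: promo_price=159 → 159
row_key=W88: promo_price=NULL, sale_price=NULL, list_price=355 → 355
row_key=W94: promo_price=149 → 149

498, 47, 68, 408, 67, 139, 389, 138, 157, 87, 159, 355, 149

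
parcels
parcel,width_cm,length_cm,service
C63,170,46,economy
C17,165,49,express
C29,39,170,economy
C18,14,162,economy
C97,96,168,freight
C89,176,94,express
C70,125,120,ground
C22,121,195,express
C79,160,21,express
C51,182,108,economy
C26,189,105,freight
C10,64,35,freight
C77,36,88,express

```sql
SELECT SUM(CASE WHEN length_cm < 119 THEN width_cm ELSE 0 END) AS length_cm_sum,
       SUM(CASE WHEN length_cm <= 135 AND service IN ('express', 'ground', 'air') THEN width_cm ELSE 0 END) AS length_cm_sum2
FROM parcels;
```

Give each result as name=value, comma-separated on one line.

[length_cm_sum: length_cm < 119]
parcel=C63: ✓ → 170
parcel=C17: ✓ → 165
parcel=C29: ✗
parcel=C18: ✗
parcel=C97: ✗
parcel=C89: ✓ → 176
parcel=C70: ✗
parcel=C22: ✗
parcel=C79: ✓ → 160
parcel=C51: ✓ → 182
parcel=C26: ✓ → 189
parcel=C10: ✓ → 64
parcel=C77: ✓ → 36
length_cm_sum = 170 + 165 + 176 + 160 + 182 + 189 + 64 + 36 = 1142
—
[length_cm_sum2: length_cm <= 135 AND service IN ('express', 'ground', 'air')]
parcel=C63: ✗
parcel=C17: ✓ → 165
parcel=C29: ✗
parcel=C18: ✗
parcel=C97: ✗
parcel=C89: ✓ → 176
parcel=C70: ✓ → 125
parcel=C22: ✗
parcel=C79: ✓ → 160
parcel=C51: ✗
parcel=C26: ✗
parcel=C10: ✗
parcel=C77: ✓ → 36
length_cm_sum2 = 165 + 176 + 125 + 160 + 36 = 662

length_cm_sum=1142, length_cm_sum2=662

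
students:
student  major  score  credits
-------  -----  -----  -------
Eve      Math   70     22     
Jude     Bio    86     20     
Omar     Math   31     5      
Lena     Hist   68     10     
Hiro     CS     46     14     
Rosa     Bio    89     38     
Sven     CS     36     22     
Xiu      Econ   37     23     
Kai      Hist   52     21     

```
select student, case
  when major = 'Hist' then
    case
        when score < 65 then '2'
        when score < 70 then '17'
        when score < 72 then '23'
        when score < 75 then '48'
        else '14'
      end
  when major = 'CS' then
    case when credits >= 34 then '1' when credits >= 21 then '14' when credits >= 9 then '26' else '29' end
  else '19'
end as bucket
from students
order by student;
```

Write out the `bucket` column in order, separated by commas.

19, 26, 19, 2, 17, 19, 19, 14, 19

student=Eve: major='Math' → outer ELSE → 19
student=Hiro: major='CS' → inner[credits >= 9] → 26
student=Jude: major='Bio' → outer ELSE → 19
student=Kai: major='Hist' → inner[score < 65] → 2
student=Lena: major='Hist' → inner[score < 70] → 17
student=Omar: major='Math' → outer ELSE → 19
student=Rosa: major='Bio' → outer ELSE → 19
student=Sven: major='CS' → inner[credits >= 21] → 14
student=Xiu: major='Econ' → outer ELSE → 19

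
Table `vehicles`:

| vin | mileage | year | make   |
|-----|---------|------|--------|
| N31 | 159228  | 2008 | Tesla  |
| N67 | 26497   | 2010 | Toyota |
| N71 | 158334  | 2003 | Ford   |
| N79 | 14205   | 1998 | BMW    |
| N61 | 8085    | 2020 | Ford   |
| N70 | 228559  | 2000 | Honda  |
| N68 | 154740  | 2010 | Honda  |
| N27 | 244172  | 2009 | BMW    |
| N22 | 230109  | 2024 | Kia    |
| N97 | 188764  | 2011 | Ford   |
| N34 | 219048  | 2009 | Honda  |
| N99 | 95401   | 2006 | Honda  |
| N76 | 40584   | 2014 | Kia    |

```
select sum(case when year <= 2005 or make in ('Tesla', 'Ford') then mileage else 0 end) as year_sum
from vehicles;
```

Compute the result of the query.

757175

vin=N31: ✓ → 159228
vin=N67: ✗
vin=N71: ✓ → 158334
vin=N79: ✓ → 14205
vin=N61: ✓ → 8085
vin=N70: ✓ → 228559
vin=N68: ✗
vin=N27: ✗
vin=N22: ✗
vin=N97: ✓ → 188764
vin=N34: ✗
vin=N99: ✗
vin=N76: ✗
year_sum = 159228 + 158334 + 14205 + 8085 + 228559 + 188764 = 757175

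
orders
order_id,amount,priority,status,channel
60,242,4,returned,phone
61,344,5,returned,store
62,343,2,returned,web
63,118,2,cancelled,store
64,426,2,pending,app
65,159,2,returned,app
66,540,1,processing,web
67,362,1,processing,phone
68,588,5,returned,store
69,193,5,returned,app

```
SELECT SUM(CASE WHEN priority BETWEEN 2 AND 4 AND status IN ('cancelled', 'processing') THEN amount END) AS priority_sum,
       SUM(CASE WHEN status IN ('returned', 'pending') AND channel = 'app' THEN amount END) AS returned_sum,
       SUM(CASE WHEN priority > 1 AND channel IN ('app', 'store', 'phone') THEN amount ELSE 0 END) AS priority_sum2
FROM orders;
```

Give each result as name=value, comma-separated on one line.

[priority_sum: priority BETWEEN 2 AND 4 AND status IN ('cancelled', 'processing')]
order_id=60: ✗
order_id=61: ✗
order_id=62: ✗
order_id=63: ✓ → 118
order_id=64: ✗
order_id=65: ✗
order_id=66: ✗
order_id=67: ✗
order_id=68: ✗
order_id=69: ✗
priority_sum = 118
—
[returned_sum: status IN ('returned', 'pending') AND channel = 'app']
order_id=60: ✗
order_id=61: ✗
order_id=62: ✗
order_id=63: ✗
order_id=64: ✓ → 426
order_id=65: ✓ → 159
order_id=66: ✗
order_id=67: ✗
order_id=68: ✗
order_id=69: ✓ → 193
returned_sum = 426 + 159 + 193 = 778
—
[priority_sum2: priority > 1 AND channel IN ('app', 'store', 'phone')]
order_id=60: ✓ → 242
order_id=61: ✓ → 344
order_id=62: ✗
order_id=63: ✓ → 118
order_id=64: ✓ → 426
order_id=65: ✓ → 159
order_id=66: ✗
order_id=67: ✗
order_id=68: ✓ → 588
order_id=69: ✓ → 193
priority_sum2 = 242 + 344 + 118 + 426 + 159 + 588 + 193 = 2070

priority_sum=118, returned_sum=778, priority_sum2=2070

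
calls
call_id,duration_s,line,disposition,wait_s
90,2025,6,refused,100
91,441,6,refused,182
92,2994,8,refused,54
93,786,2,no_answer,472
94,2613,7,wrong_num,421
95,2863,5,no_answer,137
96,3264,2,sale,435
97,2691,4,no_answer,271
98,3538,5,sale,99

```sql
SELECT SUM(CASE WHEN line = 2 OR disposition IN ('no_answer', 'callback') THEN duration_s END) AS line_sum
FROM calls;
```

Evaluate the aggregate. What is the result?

call_id=90: ✗
call_id=91: ✗
call_id=92: ✗
call_id=93: ✓ → 786
call_id=94: ✗
call_id=95: ✓ → 2863
call_id=96: ✓ → 3264
call_id=97: ✓ → 2691
call_id=98: ✗
line_sum = 786 + 2863 + 3264 + 2691 = 9604

9604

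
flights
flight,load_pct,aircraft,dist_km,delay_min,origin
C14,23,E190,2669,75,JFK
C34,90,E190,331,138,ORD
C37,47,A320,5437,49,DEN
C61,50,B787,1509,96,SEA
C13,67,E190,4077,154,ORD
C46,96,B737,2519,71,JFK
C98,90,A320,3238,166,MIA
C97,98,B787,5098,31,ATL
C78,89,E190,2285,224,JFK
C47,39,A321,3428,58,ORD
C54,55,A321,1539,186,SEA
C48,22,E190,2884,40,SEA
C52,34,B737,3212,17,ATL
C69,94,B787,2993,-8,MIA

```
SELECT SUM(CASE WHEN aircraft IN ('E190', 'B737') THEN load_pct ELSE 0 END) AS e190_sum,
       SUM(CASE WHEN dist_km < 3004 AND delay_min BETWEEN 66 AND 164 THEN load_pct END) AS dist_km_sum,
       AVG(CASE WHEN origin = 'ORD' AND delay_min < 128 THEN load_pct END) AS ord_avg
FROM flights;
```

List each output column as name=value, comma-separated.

e190_sum=421, dist_km_sum=259, ord_avg=39

[e190_sum: aircraft IN ('E190', 'B737')]
flight=C14: ✓ → 23
flight=C34: ✓ → 90
flight=C37: ✗
flight=C61: ✗
flight=C13: ✓ → 67
flight=C46: ✓ → 96
flight=C98: ✗
flight=C97: ✗
flight=C78: ✓ → 89
flight=C47: ✗
flight=C54: ✗
flight=C48: ✓ → 22
flight=C52: ✓ → 34
flight=C69: ✗
e190_sum = 23 + 90 + 67 + 96 + 89 + 22 + 34 = 421
—
[dist_km_sum: dist_km < 3004 AND delay_min BETWEEN 66 AND 164]
flight=C14: ✓ → 23
flight=C34: ✓ → 90
flight=C37: ✗
flight=C61: ✓ → 50
flight=C13: ✗
flight=C46: ✓ → 96
flight=C98: ✗
flight=C97: ✗
flight=C78: ✗
flight=C47: ✗
flight=C54: ✗
flight=C48: ✗
flight=C52: ✗
flight=C69: ✗
dist_km_sum = 23 + 90 + 50 + 96 = 259
—
[ord_avg: origin = 'ORD' AND delay_min < 128]
flight=C14: ✗
flight=C34: ✗
flight=C37: ✗
flight=C61: ✗
flight=C13: ✗
flight=C46: ✗
flight=C98: ✗
flight=C97: ✗
flight=C78: ✗
flight=C47: ✓ → 39
flight=C54: ✗
flight=C48: ✗
flight=C52: ✗
flight=C69: ✗
ord_avg = 39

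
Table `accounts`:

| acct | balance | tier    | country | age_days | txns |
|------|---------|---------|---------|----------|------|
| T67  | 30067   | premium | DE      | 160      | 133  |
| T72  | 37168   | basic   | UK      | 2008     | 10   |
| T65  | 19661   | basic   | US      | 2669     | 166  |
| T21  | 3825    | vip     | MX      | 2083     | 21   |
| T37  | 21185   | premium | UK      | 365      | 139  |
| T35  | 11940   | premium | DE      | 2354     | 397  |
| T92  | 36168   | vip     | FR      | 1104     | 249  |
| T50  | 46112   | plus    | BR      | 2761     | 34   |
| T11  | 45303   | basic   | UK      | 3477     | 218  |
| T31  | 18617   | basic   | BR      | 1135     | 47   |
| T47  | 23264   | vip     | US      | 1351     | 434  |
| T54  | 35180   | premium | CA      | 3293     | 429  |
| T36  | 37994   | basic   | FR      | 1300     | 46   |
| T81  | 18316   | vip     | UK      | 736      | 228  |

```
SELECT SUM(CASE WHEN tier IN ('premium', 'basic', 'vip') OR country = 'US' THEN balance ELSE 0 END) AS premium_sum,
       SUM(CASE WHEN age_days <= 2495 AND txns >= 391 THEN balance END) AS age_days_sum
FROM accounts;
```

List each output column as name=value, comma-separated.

[premium_sum: tier IN ('premium', 'basic', 'vip') OR country = 'US']
acct=T67: ✓ → 30067
acct=T72: ✓ → 37168
acct=T65: ✓ → 19661
acct=T21: ✓ → 3825
acct=T37: ✓ → 21185
acct=T35: ✓ → 11940
acct=T92: ✓ → 36168
acct=T50: ✗
acct=T11: ✓ → 45303
acct=T31: ✓ → 18617
acct=T47: ✓ → 23264
acct=T54: ✓ → 35180
acct=T36: ✓ → 37994
acct=T81: ✓ → 18316
premium_sum = 30067 + 37168 + 19661 + 3825 + 21185 + 11940 + 36168 + 45303 + 18617 + 23264 + 35180 + 37994 + 18316 = 338688
—
[age_days_sum: age_days <= 2495 AND txns >= 391]
acct=T67: ✗
acct=T72: ✗
acct=T65: ✗
acct=T21: ✗
acct=T37: ✗
acct=T35: ✓ → 11940
acct=T92: ✗
acct=T50: ✗
acct=T11: ✗
acct=T31: ✗
acct=T47: ✓ → 23264
acct=T54: ✗
acct=T36: ✗
acct=T81: ✗
age_days_sum = 11940 + 23264 = 35204

premium_sum=338688, age_days_sum=35204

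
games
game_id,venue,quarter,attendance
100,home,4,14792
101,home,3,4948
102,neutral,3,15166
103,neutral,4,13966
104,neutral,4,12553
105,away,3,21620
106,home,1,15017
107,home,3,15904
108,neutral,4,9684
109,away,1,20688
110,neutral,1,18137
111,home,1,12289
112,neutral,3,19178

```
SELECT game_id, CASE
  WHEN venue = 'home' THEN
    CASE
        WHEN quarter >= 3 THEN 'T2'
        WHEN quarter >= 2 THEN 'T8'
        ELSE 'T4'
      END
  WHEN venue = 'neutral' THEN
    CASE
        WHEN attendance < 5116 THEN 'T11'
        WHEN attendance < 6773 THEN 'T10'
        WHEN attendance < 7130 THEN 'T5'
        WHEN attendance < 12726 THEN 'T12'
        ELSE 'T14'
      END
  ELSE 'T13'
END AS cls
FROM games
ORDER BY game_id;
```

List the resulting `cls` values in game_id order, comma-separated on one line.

T2, T2, T14, T14, T12, T13, T4, T2, T12, T13, T14, T4, T14

game_id=100: venue='home' → inner[quarter >= 3] → T2
game_id=101: venue='home' → inner[quarter >= 3] → T2
game_id=102: venue='neutral' → inner[ELSE] → T14
game_id=103: venue='neutral' → inner[ELSE] → T14
game_id=104: venue='neutral' → inner[attendance < 12726] → T12
game_id=105: venue='away' → outer ELSE → T13
game_id=106: venue='home' → inner[ELSE] → T4
game_id=107: venue='home' → inner[quarter >= 3] → T2
game_id=108: venue='neutral' → inner[attendance < 12726] → T12
game_id=109: venue='away' → outer ELSE → T13
game_id=110: venue='neutral' → inner[ELSE] → T14
game_id=111: venue='home' → inner[ELSE] → T4
game_id=112: venue='neutral' → inner[ELSE] → T14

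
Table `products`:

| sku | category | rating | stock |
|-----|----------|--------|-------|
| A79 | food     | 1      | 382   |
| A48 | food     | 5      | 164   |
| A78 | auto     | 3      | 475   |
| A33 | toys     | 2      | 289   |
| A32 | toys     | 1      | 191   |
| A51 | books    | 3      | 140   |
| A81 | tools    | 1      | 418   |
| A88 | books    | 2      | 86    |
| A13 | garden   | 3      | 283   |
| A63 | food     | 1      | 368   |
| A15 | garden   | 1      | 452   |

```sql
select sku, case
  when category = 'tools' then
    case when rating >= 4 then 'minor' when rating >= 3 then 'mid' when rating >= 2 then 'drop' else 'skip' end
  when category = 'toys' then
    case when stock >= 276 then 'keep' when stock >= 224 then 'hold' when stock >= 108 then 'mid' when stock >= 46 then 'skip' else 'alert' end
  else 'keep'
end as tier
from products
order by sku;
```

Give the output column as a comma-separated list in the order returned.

sku=A13: category='garden' → outer ELSE → keep
sku=A15: category='garden' → outer ELSE → keep
sku=A32: category='toys' → inner[stock >= 108] → mid
sku=A33: category='toys' → inner[stock >= 276] → keep
sku=A48: category='food' → outer ELSE → keep
sku=A51: category='books' → outer ELSE → keep
sku=A63: category='food' → outer ELSE → keep
sku=A78: category='auto' → outer ELSE → keep
sku=A79: category='food' → outer ELSE → keep
sku=A81: category='tools' → inner[ELSE] → skip
sku=A88: category='books' → outer ELSE → keep

keep, keep, mid, keep, keep, keep, keep, keep, keep, skip, keep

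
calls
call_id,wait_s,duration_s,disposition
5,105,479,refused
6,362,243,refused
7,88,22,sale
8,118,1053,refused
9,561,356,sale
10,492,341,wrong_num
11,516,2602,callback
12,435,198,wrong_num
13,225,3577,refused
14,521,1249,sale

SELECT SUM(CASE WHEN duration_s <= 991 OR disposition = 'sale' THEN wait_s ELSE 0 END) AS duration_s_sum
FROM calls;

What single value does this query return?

call_id=5: ✓ → 105
call_id=6: ✓ → 362
call_id=7: ✓ → 88
call_id=8: ✗
call_id=9: ✓ → 561
call_id=10: ✓ → 492
call_id=11: ✗
call_id=12: ✓ → 435
call_id=13: ✗
call_id=14: ✓ → 521
duration_s_sum = 105 + 362 + 88 + 561 + 492 + 435 + 521 = 2564

2564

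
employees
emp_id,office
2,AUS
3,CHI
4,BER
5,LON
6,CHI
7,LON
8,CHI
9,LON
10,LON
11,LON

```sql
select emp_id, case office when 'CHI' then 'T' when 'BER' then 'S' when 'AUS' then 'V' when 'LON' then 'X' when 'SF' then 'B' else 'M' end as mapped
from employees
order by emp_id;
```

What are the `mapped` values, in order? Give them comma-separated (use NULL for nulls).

V, T, S, X, T, X, T, X, X, X

emp_id=2: office='AUS' → V
emp_id=3: office='CHI' → T
emp_id=4: office='BER' → S
emp_id=5: office='LON' → X
emp_id=6: office='CHI' → T
emp_id=7: office='LON' → X
emp_id=8: office='CHI' → T
emp_id=9: office='LON' → X
emp_id=10: office='LON' → X
emp_id=11: office='LON' → X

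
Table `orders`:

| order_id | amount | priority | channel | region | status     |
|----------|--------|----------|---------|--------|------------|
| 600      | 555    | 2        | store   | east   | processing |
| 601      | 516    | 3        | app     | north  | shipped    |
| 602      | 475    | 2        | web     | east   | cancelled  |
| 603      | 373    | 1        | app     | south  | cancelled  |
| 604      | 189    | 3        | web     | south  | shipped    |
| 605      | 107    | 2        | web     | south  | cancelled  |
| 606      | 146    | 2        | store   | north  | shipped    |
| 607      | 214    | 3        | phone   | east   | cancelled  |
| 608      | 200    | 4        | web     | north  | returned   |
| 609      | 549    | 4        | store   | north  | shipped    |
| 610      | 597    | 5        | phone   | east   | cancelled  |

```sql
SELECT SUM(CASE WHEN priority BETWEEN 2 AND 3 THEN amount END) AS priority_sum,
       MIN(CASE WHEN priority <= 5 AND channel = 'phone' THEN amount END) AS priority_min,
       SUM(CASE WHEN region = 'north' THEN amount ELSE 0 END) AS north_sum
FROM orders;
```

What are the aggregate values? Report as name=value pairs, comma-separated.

[priority_sum: priority BETWEEN 2 AND 3]
order_id=600: ✓ → 555
order_id=601: ✓ → 516
order_id=602: ✓ → 475
order_id=603: ✗
order_id=604: ✓ → 189
order_id=605: ✓ → 107
order_id=606: ✓ → 146
order_id=607: ✓ → 214
order_id=608: ✗
order_id=609: ✗
order_id=610: ✗
priority_sum = 555 + 516 + 475 + 189 + 107 + 146 + 214 = 2202
—
[priority_min: priority <= 5 AND channel = 'phone']
order_id=600: ✗
order_id=601: ✗
order_id=602: ✗
order_id=603: ✗
order_id=604: ✗
order_id=605: ✗
order_id=606: ✗
order_id=607: ✓ → 214
order_id=608: ✗
order_id=609: ✗
order_id=610: ✓ → 597
priority_min = MIN(214, 597) = 214
—
[north_sum: region = 'north']
order_id=600: ✗
order_id=601: ✓ → 516
order_id=602: ✗
order_id=603: ✗
order_id=604: ✗
order_id=605: ✗
order_id=606: ✓ → 146
order_id=607: ✗
order_id=608: ✓ → 200
order_id=609: ✓ → 549
order_id=610: ✗
north_sum = 516 + 146 + 200 + 549 = 1411

priority_sum=2202, priority_min=214, north_sum=1411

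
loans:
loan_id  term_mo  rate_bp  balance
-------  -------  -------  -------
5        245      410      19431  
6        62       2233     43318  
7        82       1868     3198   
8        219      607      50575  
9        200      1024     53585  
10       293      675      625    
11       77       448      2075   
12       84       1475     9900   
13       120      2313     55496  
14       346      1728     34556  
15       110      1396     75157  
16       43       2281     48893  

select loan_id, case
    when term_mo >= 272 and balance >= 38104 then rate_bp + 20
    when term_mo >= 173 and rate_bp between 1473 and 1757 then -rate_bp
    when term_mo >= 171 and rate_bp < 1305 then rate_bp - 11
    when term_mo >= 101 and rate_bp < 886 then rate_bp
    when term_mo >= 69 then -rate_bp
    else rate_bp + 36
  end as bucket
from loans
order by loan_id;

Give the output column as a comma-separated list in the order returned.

399, 2269, -1868, 596, 1013, 664, -448, -1475, -2313, -1728, -1396, 2317

loan_id=5: term_mo >= 171 and rate_bp < 1305 → 399
loan_id=6: ELSE → 2269
loan_id=7: term_mo >= 69 → -1868
loan_id=8: term_mo >= 171 and rate_bp < 1305 → 596
loan_id=9: term_mo >= 171 and rate_bp < 1305 → 1013
loan_id=10: term_mo >= 171 and rate_bp < 1305 → 664
loan_id=11: term_mo >= 69 → -448
loan_id=12: term_mo >= 69 → -1475
loan_id=13: term_mo >= 69 → -2313
loan_id=14: term_mo >= 173 and rate_bp between 1473 and 1757 → -1728
loan_id=15: term_mo >= 69 → -1396
loan_id=16: ELSE → 2317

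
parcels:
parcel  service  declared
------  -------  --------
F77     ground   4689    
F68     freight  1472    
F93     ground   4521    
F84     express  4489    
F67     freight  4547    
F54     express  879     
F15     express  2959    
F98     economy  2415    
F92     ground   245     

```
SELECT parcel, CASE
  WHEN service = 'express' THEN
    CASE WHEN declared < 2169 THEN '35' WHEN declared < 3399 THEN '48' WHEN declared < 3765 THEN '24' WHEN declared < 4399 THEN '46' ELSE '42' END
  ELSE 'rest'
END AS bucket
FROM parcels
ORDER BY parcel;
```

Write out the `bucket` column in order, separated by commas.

parcel=F15: service='express' → inner[declared < 3399] → 48
parcel=F54: service='express' → inner[declared < 2169] → 35
parcel=F67: service='freight' → outer ELSE → rest
parcel=F68: service='freight' → outer ELSE → rest
parcel=F77: service='ground' → outer ELSE → rest
parcel=F84: service='express' → inner[ELSE] → 42
parcel=F92: service='ground' → outer ELSE → rest
parcel=F93: service='ground' → outer ELSE → rest
parcel=F98: service='economy' → outer ELSE → rest

48, 35, rest, rest, rest, 42, rest, rest, rest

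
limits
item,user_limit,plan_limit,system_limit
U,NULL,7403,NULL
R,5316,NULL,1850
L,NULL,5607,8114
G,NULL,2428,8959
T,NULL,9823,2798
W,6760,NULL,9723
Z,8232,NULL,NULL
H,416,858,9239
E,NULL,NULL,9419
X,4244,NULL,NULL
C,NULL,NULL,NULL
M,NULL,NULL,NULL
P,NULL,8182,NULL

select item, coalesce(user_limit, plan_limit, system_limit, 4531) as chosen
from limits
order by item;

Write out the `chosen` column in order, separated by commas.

4531, 9419, 2428, 416, 5607, 4531, 8182, 5316, 9823, 7403, 6760, 4244, 8232

item=C: user_limit=NULL, plan_limit=NULL, system_limit=NULL, → literal 4531 → 4531
item=E: user_limit=NULL, plan_limit=NULL, system_limit=9419 → 9419
item=G: user_limit=NULL, plan_limit=2428 → 2428
item=H: user_limit=416 → 416
item=L: user_limit=NULL, plan_limit=5607 → 5607
item=M: user_limit=NULL, plan_limit=NULL, system_limit=NULL, → literal 4531 → 4531
item=P: user_limit=NULL, plan_limit=8182 → 8182
item=R: user_limit=5316 → 5316
item=T: user_limit=NULL, plan_limit=9823 → 9823
item=U: user_limit=NULL, plan_limit=7403 → 7403
item=W: user_limit=6760 → 6760
item=X: user_limit=4244 → 4244
item=Z: user_limit=8232 → 8232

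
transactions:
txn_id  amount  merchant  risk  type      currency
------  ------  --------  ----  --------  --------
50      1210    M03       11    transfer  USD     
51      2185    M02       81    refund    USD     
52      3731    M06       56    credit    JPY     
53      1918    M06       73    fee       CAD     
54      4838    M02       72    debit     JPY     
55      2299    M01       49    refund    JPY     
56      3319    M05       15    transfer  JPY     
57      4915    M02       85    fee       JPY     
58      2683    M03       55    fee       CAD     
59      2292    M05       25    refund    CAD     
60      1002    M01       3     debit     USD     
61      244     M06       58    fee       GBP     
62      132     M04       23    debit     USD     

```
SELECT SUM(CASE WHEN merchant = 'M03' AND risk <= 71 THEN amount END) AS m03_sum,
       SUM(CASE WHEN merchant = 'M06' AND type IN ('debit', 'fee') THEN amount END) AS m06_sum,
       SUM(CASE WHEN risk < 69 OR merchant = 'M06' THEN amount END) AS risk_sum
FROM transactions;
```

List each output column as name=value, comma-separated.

[m03_sum: merchant = 'M03' AND risk <= 71]
txn_id=50: ✓ → 1210
txn_id=51: ✗
txn_id=52: ✗
txn_id=53: ✗
txn_id=54: ✗
txn_id=55: ✗
txn_id=56: ✗
txn_id=57: ✗
txn_id=58: ✓ → 2683
txn_id=59: ✗
txn_id=60: ✗
txn_id=61: ✗
txn_id=62: ✗
m03_sum = 1210 + 2683 = 3893
—
[m06_sum: merchant = 'M06' AND type IN ('debit', 'fee')]
txn_id=50: ✗
txn_id=51: ✗
txn_id=52: ✗
txn_id=53: ✓ → 1918
txn_id=54: ✗
txn_id=55: ✗
txn_id=56: ✗
txn_id=57: ✗
txn_id=58: ✗
txn_id=59: ✗
txn_id=60: ✗
txn_id=61: ✓ → 244
txn_id=62: ✗
m06_sum = 1918 + 244 = 2162
—
[risk_sum: risk < 69 OR merchant = 'M06']
txn_id=50: ✓ → 1210
txn_id=51: ✗
txn_id=52: ✓ → 3731
txn_id=53: ✓ → 1918
txn_id=54: ✗
txn_id=55: ✓ → 2299
txn_id=56: ✓ → 3319
txn_id=57: ✗
txn_id=58: ✓ → 2683
txn_id=59: ✓ → 2292
txn_id=60: ✓ → 1002
txn_id=61: ✓ → 244
txn_id=62: ✓ → 132
risk_sum = 1210 + 3731 + 1918 + 2299 + 3319 + 2683 + 2292 + 1002 + 244 + 132 = 18830

m03_sum=3893, m06_sum=2162, risk_sum=18830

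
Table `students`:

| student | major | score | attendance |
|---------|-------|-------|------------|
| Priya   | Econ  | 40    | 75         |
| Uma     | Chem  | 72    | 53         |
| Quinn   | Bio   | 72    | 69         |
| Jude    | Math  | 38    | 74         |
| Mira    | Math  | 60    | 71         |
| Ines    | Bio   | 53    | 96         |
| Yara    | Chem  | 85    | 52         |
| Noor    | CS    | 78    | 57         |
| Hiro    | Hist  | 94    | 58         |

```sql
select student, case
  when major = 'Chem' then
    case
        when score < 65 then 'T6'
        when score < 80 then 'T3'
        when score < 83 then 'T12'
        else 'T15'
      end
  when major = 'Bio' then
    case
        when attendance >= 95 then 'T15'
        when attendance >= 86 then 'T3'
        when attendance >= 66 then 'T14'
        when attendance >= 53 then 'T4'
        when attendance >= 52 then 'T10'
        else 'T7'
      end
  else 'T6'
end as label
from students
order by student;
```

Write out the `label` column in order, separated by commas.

T6, T15, T6, T6, T6, T6, T14, T3, T15

student=Hiro: major='Hist' → outer ELSE → T6
student=Ines: major='Bio' → inner[attendance >= 95] → T15
student=Jude: major='Math' → outer ELSE → T6
student=Mira: major='Math' → outer ELSE → T6
student=Noor: major='CS' → outer ELSE → T6
student=Priya: major='Econ' → outer ELSE → T6
student=Quinn: major='Bio' → inner[attendance >= 66] → T14
student=Uma: major='Chem' → inner[score < 80] → T3
student=Yara: major='Chem' → inner[ELSE] → T15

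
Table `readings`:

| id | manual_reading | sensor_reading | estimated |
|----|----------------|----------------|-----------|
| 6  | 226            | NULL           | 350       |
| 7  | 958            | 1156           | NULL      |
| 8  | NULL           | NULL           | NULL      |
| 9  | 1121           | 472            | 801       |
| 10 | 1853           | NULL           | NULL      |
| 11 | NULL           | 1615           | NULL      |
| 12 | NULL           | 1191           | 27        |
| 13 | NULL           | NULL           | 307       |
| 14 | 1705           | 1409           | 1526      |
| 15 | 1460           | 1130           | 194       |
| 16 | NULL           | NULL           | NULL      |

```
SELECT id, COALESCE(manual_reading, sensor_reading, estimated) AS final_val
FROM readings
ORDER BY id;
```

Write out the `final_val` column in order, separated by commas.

id=6: manual_reading=226 → 226
id=7: manual_reading=958 → 958
id=8: manual_reading=NULL, sensor_reading=NULL, estimated=NULL (all NULL) → NULL
id=9: manual_reading=1121 → 1121
id=10: manual_reading=1853 → 1853
id=11: manual_reading=NULL, sensor_reading=1615 → 1615
id=12: manual_reading=NULL, sensor_reading=1191 → 1191
id=13: manual_reading=NULL, sensor_reading=NULL, estimated=307 → 307
id=14: manual_reading=1705 → 1705
id=15: manual_reading=1460 → 1460
id=16: manual_reading=NULL, sensor_reading=NULL, estimated=NULL (all NULL) → NULL

226, 958, NULL, 1121, 1853, 1615, 1191, 307, 1705, 1460, NULL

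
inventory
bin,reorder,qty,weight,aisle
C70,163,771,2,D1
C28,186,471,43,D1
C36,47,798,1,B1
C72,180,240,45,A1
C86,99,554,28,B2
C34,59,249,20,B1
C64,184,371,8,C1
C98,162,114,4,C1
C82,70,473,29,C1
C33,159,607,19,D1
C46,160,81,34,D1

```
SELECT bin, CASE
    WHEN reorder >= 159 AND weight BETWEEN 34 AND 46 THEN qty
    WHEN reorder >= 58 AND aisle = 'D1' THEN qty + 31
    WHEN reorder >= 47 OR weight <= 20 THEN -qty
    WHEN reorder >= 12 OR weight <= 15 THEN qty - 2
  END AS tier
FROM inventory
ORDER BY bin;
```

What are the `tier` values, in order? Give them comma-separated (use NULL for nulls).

bin=C28: reorder >= 159 AND weight BETWEEN 34 AND 46 → 471
bin=C33: reorder >= 58 AND aisle = 'D1' → 638
bin=C34: reorder >= 47 OR weight <= 20 → -249
bin=C36: reorder >= 47 OR weight <= 20 → -798
bin=C46: reorder >= 159 AND weight BETWEEN 34 AND 46 → 81
bin=C64: reorder >= 47 OR weight <= 20 → -371
bin=C70: reorder >= 58 AND aisle = 'D1' → 802
bin=C72: reorder >= 159 AND weight BETWEEN 34 AND 46 → 240
bin=C82: reorder >= 47 OR weight <= 20 → -473
bin=C86: reorder >= 47 OR weight <= 20 → -554
bin=C98: reorder >= 47 OR weight <= 20 → -114

471, 638, -249, -798, 81, -371, 802, 240, -473, -554, -114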